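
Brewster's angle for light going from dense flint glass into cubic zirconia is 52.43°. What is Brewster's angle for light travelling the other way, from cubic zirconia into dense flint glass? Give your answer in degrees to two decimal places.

tan θ_B' = n₁/n₂ = 1/tan θ_B, so θ_B' = 90° − θ_B.
θ_B' = 90° − 52.43° = 37.57°.

θ_B' ≈ 37.57°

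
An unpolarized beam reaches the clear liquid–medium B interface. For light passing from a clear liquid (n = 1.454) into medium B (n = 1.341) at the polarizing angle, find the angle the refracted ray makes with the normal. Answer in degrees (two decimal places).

First find Brewster's angle: tan θ_B = 1.341/1.454 = 0.9223, giving θ_B = 42.68°.
At Brewster's angle the reflected and refracted rays are perpendicular, so θ_t = 90° − θ_B = 90° − 42.68° = 47.32°.

θ_t ≈ 47.32°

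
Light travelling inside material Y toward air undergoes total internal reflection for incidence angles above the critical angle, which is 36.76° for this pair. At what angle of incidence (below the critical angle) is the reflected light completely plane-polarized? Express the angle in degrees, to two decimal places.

θ_B ≈ 30.90°

At the critical angle sin θ_c = n₂/n₁, giving n₂/n₁ = sin 36.76° = 0.5985.
Then tan θ_B = n₂/n₁ = 0.5985, so θ_B = arctan 0.5985 = 30.90°.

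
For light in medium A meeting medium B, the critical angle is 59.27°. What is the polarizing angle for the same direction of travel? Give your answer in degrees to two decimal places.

θ_B ≈ 40.68°

n₂/n₁ = sin θ_c = sin 59.27° = 0.8596.
tan θ_B equals the same ratio, so θ_B = arctan(0.8596) = 40.68°.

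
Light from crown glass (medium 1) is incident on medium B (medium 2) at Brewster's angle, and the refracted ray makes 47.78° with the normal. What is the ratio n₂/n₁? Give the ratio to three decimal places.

At Brewster incidence θ_B = 90° − θ_t = 90° − 47.78° = 42.22°.
tan θ_B = n₂/n₁, so n₂/n₁ = tan 42.22° = 0.907.

n₂/n₁ ≈ 0.907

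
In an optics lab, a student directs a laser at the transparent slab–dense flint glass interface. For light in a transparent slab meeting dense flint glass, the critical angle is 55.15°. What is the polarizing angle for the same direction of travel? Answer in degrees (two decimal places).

θ_B ≈ 39.37°

sin θ_c = n₂/n₁, so n₂/n₁ = sin 55.15° = 0.8207.
Brewster: tan θ_B = n₂/n₁ = 0.8207.
θ_B = arctan(0.8207) = 39.37°.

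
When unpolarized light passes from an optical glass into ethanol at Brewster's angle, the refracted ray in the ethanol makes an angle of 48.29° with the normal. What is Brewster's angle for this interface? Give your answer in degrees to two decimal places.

At Brewster's angle the reflected and refracted rays are perpendicular, so θ_B + θ_t = 90°.
θ_B = 90° − 48.29° = 41.71°.

θ_B ≈ 41.71°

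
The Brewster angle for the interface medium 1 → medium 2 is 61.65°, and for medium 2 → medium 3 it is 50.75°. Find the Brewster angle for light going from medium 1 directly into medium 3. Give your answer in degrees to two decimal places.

tan θ_B(1→2) = n₂/n₁ = tan 61.65° = 1.8533.
tan θ_B(2→3) = n₃/n₂ = tan 50.75° = 1.2239.
Multiplying, n₃/n₁ = 1.8533 × 1.2239 = 2.2684, and θ_B(1→3) = arctan 2.2684 = 66.21°.

θ_B ≈ 66.21°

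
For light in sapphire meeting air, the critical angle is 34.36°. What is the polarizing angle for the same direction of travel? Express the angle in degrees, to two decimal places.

θ_B ≈ 29.44°

n₂/n₁ = sin θ_c = sin 34.36° = 0.5644.
tan θ_B equals the same ratio, so θ_B = arctan(0.5644) = 29.44°.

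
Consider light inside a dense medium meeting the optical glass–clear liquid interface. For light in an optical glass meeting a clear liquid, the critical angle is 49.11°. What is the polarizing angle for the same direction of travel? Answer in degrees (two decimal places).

sin θ_c = n₂/n₁, so n₂/n₁ = sin 49.11° = 0.7560.
Brewster: tan θ_B = n₂/n₁ = 0.7560.
θ_B = arctan(0.7560) = 37.09°.

θ_B ≈ 37.09°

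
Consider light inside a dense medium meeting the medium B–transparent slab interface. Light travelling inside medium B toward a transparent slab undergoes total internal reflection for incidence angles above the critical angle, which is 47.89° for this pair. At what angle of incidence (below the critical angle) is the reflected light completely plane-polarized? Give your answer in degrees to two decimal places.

At the critical angle sin θ_c = n₂/n₁, giving n₂/n₁ = sin 47.89° = 0.7419.
Then tan θ_B = n₂/n₁ = 0.7419, so θ_B = arctan 0.7419 = 36.57°.

θ_B ≈ 36.57°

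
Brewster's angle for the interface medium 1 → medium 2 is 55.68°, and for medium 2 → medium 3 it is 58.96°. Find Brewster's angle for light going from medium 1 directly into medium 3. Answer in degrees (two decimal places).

Each Brewster angle gives a ratio: n₂/n₁ = tan 55.68° = 1.4648, n₃/n₂ = tan 58.96° = 1.6617.
Multiplying, n₃/n₁ = 1.4648 × 1.6617 = 2.4341, and θ_B(1→3) = arctan 2.4341 = 67.67°.

θ_B ≈ 67.67°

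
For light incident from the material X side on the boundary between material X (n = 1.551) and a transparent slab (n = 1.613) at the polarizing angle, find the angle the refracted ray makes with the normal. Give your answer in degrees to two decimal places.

θ_t ≈ 43.88°

First find Brewster's angle: tan θ_B = 1.613/1.551 = 1.0400, giving θ_B = 46.12°.
Since θ_B + θ_t = 90° at Brewster incidence, θ_t = 90° − 46.12° = 43.88°.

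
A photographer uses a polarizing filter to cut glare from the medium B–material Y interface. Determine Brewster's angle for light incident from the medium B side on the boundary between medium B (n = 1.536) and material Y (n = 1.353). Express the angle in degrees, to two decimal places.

The reflected p-component vanishes when tan θ_B = n₂/n₁.
Brewster's condition: tan θ_B = n₂/n₁ = 1.353/1.536 = 0.8809.
θ_B = arctan(0.8809) = 41.38°.

θ_B ≈ 41.38°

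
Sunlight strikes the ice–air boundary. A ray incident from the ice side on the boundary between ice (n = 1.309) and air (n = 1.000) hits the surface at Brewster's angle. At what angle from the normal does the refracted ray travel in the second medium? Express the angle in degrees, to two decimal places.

θ_t ≈ 52.62°

First find Brewster's angle: tan θ_B = 1.000/1.309 = 0.7639, giving θ_B = 37.38°.
Since θ_B + θ_t = 90° at Brewster incidence, θ_t = 90° − 37.38° = 52.62°.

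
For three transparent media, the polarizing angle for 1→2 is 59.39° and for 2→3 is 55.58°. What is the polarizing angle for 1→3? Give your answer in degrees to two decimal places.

θ_B ≈ 67.93°

Each Brewster angle gives a ratio: n₂/n₁ = tan 59.39° = 1.6902, n₃/n₂ = tan 55.58° = 1.4594.
So n₃/n₁ = (n₂/n₁)(n₃/n₂) = 1.6902 × 1.4594 = 2.4667.
θ_B(1→3) = arctan(2.4667) = 67.93°.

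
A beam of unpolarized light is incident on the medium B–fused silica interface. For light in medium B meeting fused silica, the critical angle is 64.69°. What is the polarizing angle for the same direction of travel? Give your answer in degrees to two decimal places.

θ_B ≈ 42.11°

sin θ_c = n₂/n₁, so n₂/n₁ = sin 64.69° = 0.9040.
Brewster: tan θ_B = n₂/n₁ = 0.9040.
θ_B = arctan(0.9040) = 42.11°.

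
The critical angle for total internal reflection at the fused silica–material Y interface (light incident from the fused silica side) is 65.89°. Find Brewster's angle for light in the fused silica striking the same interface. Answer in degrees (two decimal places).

θ_B ≈ 42.39°

sin θ_c = n₂/n₁, so n₂/n₁ = sin 65.89° = 0.9128.
Brewster: tan θ_B = n₂/n₁ = 0.9128.
θ_B = arctan(0.9128) = 42.39°.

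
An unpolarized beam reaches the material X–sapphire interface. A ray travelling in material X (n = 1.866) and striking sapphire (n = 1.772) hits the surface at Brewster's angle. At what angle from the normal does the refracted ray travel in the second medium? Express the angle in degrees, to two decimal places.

θ_t ≈ 46.48°

θ_B = arctan(n₂/n₁) = arctan(1.772/1.866) = 43.52°.
The refracted ray is perpendicular to the reflected ray, so θ_t = 90° − θ_B = 46.48°.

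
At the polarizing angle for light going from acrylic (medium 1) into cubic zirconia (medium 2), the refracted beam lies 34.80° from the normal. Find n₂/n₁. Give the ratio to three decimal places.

n₂/n₁ ≈ 1.439

θ_B + θ_t = 90°, so θ_B = 90° − 34.80° = 55.20°.
Then n₂/n₁ = tan θ_B = tan 55.20° = 1.439.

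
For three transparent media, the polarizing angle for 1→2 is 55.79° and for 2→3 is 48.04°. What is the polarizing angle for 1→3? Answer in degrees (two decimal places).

θ_B ≈ 58.56°

tan θ_B(1→2) = n₂/n₁ = tan 55.79° = 1.4709.
tan θ_B(2→3) = n₃/n₂ = tan 48.04° = 1.1122.
So n₃/n₁ = (n₂/n₁)(n₃/n₂) = 1.4709 × 1.1122 = 1.6359.
θ_B(1→3) = arctan(1.6359) = 58.56°.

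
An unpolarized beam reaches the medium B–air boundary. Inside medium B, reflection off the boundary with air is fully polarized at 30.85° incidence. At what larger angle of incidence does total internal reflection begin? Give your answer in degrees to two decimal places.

θ_c ≈ 36.68°

tan θ_B = n₂/n₁ = tan 30.85° = 0.5973.
Total internal reflection: sin θ_c = n₂/n₁ = 0.5973.
θ_c = arcsin(0.5973) = 36.68°.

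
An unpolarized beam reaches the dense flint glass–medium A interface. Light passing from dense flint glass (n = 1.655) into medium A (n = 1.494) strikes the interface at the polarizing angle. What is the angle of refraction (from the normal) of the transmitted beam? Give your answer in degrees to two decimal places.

θ_t ≈ 47.93°

θ_B = arctan(n₂/n₁) = arctan(1.494/1.655) = 42.07°.
The refracted ray is perpendicular to the reflected ray, so θ_t = 90° − θ_B = 47.93°.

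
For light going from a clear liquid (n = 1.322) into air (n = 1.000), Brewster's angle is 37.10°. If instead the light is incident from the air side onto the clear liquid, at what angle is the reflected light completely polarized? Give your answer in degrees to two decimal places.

θ_B' ≈ 52.90°

Reversing the direction swaps n₁ and n₂, so tan θ_B' = 1/tan θ_B and θ_B' = 90° − θ_B.
Hence θ_B' = 90° − 37.10° = 52.90°.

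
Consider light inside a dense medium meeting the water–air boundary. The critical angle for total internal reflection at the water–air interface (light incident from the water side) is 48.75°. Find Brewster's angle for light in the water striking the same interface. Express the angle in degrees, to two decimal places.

θ_B ≈ 36.94°

At the critical angle sin θ_c = n₂/n₁, giving n₂/n₁ = sin 48.75° = 0.7518.
Then tan θ_B = n₂/n₁ = 0.7518, so θ_B = arctan 0.7518 = 36.94°.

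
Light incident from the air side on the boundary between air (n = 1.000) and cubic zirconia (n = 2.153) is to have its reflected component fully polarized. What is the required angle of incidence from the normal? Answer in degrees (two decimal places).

Brewster's condition: tan θ_B = n₂/n₁ = 2.153/1.000 = 2.1530. Taking the arctangent, θ_B = 65.09°.

θ_B ≈ 65.09°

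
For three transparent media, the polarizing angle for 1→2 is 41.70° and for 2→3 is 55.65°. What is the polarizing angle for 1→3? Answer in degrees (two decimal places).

tan θ_B(1→2) = n₂/n₁ = tan 41.70° = 0.8910.
tan θ_B(2→3) = n₃/n₂ = tan 55.65° = 1.4632.
n₃/n₁ = 1.3037. Then tan θ_B(1→3) = n₃/n₁, so θ_B(1→3) = arctan(1.3037) = 52.51°.

θ_B ≈ 52.51°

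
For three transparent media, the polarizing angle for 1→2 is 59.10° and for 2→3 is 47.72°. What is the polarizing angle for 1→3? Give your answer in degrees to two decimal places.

θ_B ≈ 61.44°

n₂/n₁ = tan 59.10° = 1.6709 and n₃/n₂ = tan 47.72° = 1.0998.
So n₃/n₁ = (n₂/n₁)(n₃/n₂) = 1.6709 × 1.0998 = 1.8376.
θ_B(1→3) = arctan(1.8376) = 61.44°.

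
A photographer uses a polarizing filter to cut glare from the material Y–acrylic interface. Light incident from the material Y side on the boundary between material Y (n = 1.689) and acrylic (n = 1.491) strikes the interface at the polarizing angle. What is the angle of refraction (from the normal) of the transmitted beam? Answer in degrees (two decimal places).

θ_B = arctan(n₂/n₁) = arctan(1.491/1.689) = 41.44°.
Since θ_B + θ_t = 90° at Brewster incidence, θ_t = 90° − 41.44° = 48.56°.

θ_t ≈ 48.56°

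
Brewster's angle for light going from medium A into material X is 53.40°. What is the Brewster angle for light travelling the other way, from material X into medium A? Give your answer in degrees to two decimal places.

The two Brewster angles are complementary: θ_B' = 90° − θ_B = 90° − 53.40° = 36.60°.

θ_B' ≈ 36.60°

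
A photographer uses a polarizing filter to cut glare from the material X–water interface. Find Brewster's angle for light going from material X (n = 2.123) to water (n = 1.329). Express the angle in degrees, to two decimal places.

θ_B ≈ 32.05°

The reflected p-component vanishes when tan θ_B = n₂/n₁.
Brewster's condition: tan θ_B = n₂/n₁ = 1.329/2.123 = 0.6260. Taking the arctangent, θ_B = 32.05°.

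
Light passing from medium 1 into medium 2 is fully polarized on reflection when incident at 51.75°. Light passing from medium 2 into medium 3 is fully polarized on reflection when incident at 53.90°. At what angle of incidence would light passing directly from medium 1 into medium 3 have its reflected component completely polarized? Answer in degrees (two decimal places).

θ_B ≈ 60.11°

n₂/n₁ = tan 51.75° = 1.2685 and n₃/n₂ = tan 53.90° = 1.3713.
So n₃/n₁ = (n₂/n₁)(n₃/n₂) = 1.2685 × 1.3713 = 1.7395.
θ_B(1→3) = arctan(1.7395) = 60.11°.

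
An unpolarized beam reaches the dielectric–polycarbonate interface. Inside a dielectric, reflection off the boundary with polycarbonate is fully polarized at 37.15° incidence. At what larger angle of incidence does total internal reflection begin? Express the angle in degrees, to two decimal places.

θ_c ≈ 49.26°

tan θ_B = n₂/n₁ = tan 37.15° = 0.7577.
Total internal reflection: sin θ_c = n₂/n₁ = 0.7577.
θ_c = arcsin(0.7577) = 49.26°.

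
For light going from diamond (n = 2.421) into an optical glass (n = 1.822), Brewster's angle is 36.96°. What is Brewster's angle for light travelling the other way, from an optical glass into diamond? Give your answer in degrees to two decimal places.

θ_B' ≈ 53.04°

The two Brewster angles are complementary: θ_B' = 90° − θ_B = 90° − 36.96° = 53.04°.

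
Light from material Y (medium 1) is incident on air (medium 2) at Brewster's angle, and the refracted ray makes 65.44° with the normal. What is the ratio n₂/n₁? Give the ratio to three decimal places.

n₂/n₁ ≈ 0.457

θ_B + θ_t = 90°, so θ_B = 90° − 65.44° = 24.56°.
tan θ_B = n₂/n₁, so n₂/n₁ = tan 24.56° = 0.457.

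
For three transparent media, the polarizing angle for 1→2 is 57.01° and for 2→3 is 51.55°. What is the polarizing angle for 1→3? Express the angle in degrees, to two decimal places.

tan θ_B(1→2) = n₂/n₁ = tan 57.01° = 1.5405.
tan θ_B(2→3) = n₃/n₂ = tan 51.55° = 1.2594.
Multiplying, n₃/n₁ = 1.5405 × 1.2594 = 1.9401, and θ_B(1→3) = arctan 1.9401 = 62.73°.

θ_B ≈ 62.73°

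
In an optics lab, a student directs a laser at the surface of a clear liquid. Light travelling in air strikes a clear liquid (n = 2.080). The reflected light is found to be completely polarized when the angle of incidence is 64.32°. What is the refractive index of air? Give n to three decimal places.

Brewster's law: tan θ_B = n₂/n₁ (light incident in air, refracted into a clear liquid).
n₁ = n₂ / tan θ_B = 2.080 / tan 64.32° = 1.000.

n ≈ 1.000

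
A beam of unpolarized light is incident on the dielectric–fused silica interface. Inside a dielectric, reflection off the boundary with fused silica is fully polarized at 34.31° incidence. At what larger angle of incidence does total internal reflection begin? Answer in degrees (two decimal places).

n₂/n₁ = tan 34.31° = 0.6824; the critical angle satisfies sin θ_c = n₂/n₁.
θ_c = arcsin(0.6824) = 43.03°.

θ_c ≈ 43.03°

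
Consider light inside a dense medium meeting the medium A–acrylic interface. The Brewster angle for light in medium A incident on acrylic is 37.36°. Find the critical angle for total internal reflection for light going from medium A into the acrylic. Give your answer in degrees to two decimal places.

n₂/n₁ = tan 37.36° = 0.7635; the critical angle satisfies sin θ_c = n₂/n₁.
θ_c = arcsin(0.7635) = 49.77°.

θ_c ≈ 49.77°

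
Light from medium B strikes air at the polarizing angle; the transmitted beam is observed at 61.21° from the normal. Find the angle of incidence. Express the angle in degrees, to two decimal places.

θ_B ≈ 28.79°

At Brewster's angle the reflected and refracted rays are perpendicular, so θ_B + θ_t = 90°.
So θ_B = 90° − θ_t = 90° − 61.21° = 28.79°.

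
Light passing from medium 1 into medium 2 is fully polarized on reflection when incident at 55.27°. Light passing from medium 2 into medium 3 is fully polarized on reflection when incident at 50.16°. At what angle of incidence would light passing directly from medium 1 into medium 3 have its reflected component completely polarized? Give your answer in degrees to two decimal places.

θ_B ≈ 59.96°

Each Brewster angle gives a ratio: n₂/n₁ = tan 55.27° = 1.4426, n₃/n₂ = tan 50.16° = 1.1985.
Multiplying, n₃/n₁ = 1.4426 × 1.1985 = 1.7290, and θ_B(1→3) = arctan 1.7290 = 59.96°.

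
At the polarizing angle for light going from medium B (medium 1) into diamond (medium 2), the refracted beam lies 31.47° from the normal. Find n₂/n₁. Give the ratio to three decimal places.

At Brewster incidence θ_B = 90° − θ_t = 90° − 31.47° = 58.53°.
Then n₂/n₁ = tan θ_B = tan 58.53° = 1.634.

n₂/n₁ ≈ 1.634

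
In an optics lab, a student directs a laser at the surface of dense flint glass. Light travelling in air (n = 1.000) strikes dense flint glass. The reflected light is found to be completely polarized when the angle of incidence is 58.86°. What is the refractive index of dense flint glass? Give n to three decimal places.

Full polarization of the reflected beam means tan θ_B = n₂/n₁, where n₁ is the incident medium (air).
n₂ = n₁ tan θ_B = 1.000 × tan 58.86° = 1.655.

n ≈ 1.655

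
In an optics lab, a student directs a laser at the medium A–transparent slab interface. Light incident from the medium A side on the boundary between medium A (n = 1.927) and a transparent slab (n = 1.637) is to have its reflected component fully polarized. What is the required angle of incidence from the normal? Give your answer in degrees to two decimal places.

tan θ_B = n₂/n₁ = 1.637/1.927 = 0.8495.
θ_B = arctan(0.8495) = 40.35°.

θ_B ≈ 40.35°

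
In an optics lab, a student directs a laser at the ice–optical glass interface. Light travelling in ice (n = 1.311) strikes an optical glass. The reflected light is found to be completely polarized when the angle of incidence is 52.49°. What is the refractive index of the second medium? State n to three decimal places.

n ≈ 1.708

Full polarization of the reflected beam means tan θ_B = n₂/n₁, where n₁ is the incident medium (ice).
n₂ = n₁ tan θ_B = 1.311 × tan 52.49° = 1.708.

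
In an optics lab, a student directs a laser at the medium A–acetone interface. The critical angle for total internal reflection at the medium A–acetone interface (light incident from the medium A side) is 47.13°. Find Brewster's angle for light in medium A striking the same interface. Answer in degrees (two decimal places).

θ_B ≈ 36.24°

sin θ_c = n₂/n₁, so n₂/n₁ = sin 47.13° = 0.7329.
Brewster: tan θ_B = n₂/n₁ = 0.7329.
θ_B = arctan(0.7329) = 36.24°.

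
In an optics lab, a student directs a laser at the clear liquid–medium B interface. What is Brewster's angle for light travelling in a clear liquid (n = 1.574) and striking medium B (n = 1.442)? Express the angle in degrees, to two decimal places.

At Brewster's angle the reflected and refracted rays are perpendicular, which with Snell's law gives tan θ_B = n₂/n₁.
Brewster's condition: tan θ_B = n₂/n₁ = 1.442/1.574 = 0.9161.
So θ_B = arctan 0.9161 = 42.49°.

θ_B ≈ 42.49°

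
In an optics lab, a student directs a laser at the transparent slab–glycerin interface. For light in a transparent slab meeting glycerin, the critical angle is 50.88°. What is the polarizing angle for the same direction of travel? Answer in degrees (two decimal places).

At the critical angle sin θ_c = n₂/n₁, giving n₂/n₁ = sin 50.88° = 0.7758.
Then tan θ_B = n₂/n₁ = 0.7758, so θ_B = arctan 0.7758 = 37.81°.

θ_B ≈ 37.81°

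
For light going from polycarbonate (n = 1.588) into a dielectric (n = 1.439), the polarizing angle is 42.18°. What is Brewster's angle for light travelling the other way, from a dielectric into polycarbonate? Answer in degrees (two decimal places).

θ_B' ≈ 47.82°

The two Brewster angles are complementary: θ_B' = 90° − θ_B = 90° − 42.18° = 47.82°.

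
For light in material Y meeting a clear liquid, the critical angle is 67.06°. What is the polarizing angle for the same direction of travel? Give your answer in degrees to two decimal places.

θ_B ≈ 42.64°

At the critical angle sin θ_c = n₂/n₁, giving n₂/n₁ = sin 67.06° = 0.9209.
Then tan θ_B = n₂/n₁ = 0.9209, so θ_B = arctan 0.9209 = 42.64°.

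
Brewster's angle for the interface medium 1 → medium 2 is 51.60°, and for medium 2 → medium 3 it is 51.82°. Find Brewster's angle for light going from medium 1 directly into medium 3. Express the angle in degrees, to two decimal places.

tan θ_B(1→2) = n₂/n₁ = tan 51.60° = 1.2617.
tan θ_B(2→3) = n₃/n₂ = tan 51.82° = 1.2717.
So n₃/n₁ = (n₂/n₁)(n₃/n₂) = 1.2617 × 1.2717 = 1.6045.
θ_B(1→3) = arctan(1.6045) = 58.07°.

θ_B ≈ 58.07°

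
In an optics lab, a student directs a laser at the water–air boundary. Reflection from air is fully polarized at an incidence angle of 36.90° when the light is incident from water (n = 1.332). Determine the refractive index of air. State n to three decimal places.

Full polarization of the reflected beam means tan θ_B = n₂/n₁, where n₁ is the incident medium (water).
n₂ = n₁ tan θ_B = 1.332 × tan 36.90° = 1.000.

n ≈ 1.000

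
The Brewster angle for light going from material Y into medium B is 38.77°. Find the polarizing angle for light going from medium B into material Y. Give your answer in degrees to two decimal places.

θ_B' ≈ 51.23°

Reversing the direction swaps n₁ and n₂, so tan θ_B' = 1/tan θ_B and θ_B' = 90° − θ_B.
Hence θ_B' = 90° − 38.77° = 51.23°.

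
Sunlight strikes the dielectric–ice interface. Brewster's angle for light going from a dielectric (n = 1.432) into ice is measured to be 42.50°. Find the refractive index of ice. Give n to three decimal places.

n ≈ 1.312

Brewster's law: tan θ_B = n₂/n₁ (light incident in a dielectric, refracted into ice).
n₂ = n₁ tan θ_B = 1.432 × tan 42.50° = 1.312.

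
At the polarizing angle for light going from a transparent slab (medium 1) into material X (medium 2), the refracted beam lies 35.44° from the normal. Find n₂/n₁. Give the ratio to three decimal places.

n₂/n₁ ≈ 1.405

At Brewster incidence θ_B = 90° − θ_t = 90° − 35.44° = 54.56°.
Then n₂/n₁ = tan θ_B = tan 54.56° = 1.405.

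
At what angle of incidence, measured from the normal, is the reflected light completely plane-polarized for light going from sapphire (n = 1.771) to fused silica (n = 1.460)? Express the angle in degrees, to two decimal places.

θ_B ≈ 39.50°

tan θ_B = n₂/n₁ = 1.460/1.771 = 0.8244. Taking the arctangent, θ_B = 39.50°.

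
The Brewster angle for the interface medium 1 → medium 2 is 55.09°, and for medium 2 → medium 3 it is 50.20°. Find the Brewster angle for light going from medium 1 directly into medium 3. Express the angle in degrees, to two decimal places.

θ_B ≈ 59.82°

tan θ_B(1→2) = n₂/n₁ = tan 55.09° = 1.4329.
tan θ_B(2→3) = n₃/n₂ = tan 50.20° = 1.2002.
So n₃/n₁ = (n₂/n₁)(n₃/n₂) = 1.4329 × 1.2002 = 1.7199.
θ_B(1→3) = arctan(1.7199) = 59.82°.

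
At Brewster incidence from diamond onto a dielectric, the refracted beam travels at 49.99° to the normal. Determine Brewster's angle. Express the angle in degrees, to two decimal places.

Brewster's condition makes the reflected and refracted beams perpendicular: θ_B + θ_t = 90°.
θ_B = 90° − 49.99° = 40.01°.

θ_B ≈ 40.01°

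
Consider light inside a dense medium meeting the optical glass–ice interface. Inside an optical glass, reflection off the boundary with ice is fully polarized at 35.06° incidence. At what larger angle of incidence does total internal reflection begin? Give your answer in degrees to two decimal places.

θ_c ≈ 44.57°

From Brewster, n₂/n₁ = tan θ_B = tan 35.06° = 0.7018.
Then sin θ_c = n₂/n₁ = 0.7018, so θ_c = arcsin 0.7018 = 44.57°.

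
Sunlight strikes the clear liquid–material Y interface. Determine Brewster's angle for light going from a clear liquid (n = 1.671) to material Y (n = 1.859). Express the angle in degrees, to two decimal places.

Here n₂/n₁ = 1.859/1.671 = 1.1125, and Brewster's law gives tan θ_B = n₂/n₁.
So θ_B = arctan 1.1125 = 48.05°.

θ_B ≈ 48.05°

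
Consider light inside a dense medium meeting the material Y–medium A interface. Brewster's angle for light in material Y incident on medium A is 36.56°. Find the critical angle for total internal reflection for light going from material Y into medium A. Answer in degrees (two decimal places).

θ_c ≈ 47.87°

tan θ_B = n₂/n₁ = tan 36.56° = 0.7416.
Total internal reflection: sin θ_c = n₂/n₁ = 0.7416.
θ_c = arcsin(0.7416) = 47.87°.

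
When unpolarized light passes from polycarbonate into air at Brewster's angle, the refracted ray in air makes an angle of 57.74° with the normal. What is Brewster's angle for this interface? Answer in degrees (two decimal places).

θ_B ≈ 32.26°

Brewster's condition makes the reflected and refracted beams perpendicular: θ_B + θ_t = 90°.
θ_B = 90° − 57.74° = 32.26°.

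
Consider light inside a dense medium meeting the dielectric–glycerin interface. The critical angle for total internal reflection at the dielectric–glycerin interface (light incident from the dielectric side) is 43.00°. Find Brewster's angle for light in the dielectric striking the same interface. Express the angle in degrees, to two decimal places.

sin θ_c = n₂/n₁, so n₂/n₁ = sin 43.00° = 0.6820.
Brewster: tan θ_B = n₂/n₁ = 0.6820.
θ_B = arctan(0.6820) = 34.29°.

θ_B ≈ 34.29°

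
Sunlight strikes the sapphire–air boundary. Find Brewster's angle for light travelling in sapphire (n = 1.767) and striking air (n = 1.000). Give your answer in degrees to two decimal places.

θ_B ≈ 29.51°

At Brewster's angle the reflected and refracted rays are perpendicular, which with Snell's law gives tan θ_B = n₂/n₁.
Brewster's condition: tan θ_B = n₂/n₁ = 1.000/1.767 = 0.5659.
So θ_B = arctan 0.5659 = 29.51°.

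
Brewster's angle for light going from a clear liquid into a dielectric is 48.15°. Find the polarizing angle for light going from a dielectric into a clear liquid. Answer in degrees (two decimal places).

The two Brewster angles are complementary: θ_B' = 90° − θ_B = 90° − 48.15° = 41.85°.

θ_B' ≈ 41.85°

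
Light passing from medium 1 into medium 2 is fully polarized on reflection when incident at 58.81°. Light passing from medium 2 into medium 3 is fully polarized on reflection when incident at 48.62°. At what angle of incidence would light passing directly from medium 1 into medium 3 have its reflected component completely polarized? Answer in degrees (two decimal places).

Each Brewster angle gives a ratio: n₂/n₁ = tan 58.81° = 1.6518, n₃/n₂ = tan 48.62° = 1.1351.
n₃/n₁ = 1.8750. Then tan θ_B(1→3) = n₃/n₁, so θ_B(1→3) = arctan(1.8750) = 61.93°.

θ_B ≈ 61.93°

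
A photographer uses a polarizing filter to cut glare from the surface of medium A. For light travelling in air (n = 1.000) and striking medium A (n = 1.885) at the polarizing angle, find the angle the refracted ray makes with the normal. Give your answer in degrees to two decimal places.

θ_t ≈ 27.95°

tan θ_B = n₂/n₁ = 1.885/1.000 = 1.8850, so θ_B = 62.05°.
Since θ_B + θ_t = 90° at Brewster incidence, θ_t = 90° − 62.05° = 27.95°.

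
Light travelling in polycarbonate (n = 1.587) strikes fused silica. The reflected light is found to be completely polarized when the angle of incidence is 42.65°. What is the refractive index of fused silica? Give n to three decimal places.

Full polarization of the reflected beam means tan θ_B = n₂/n₁, where n₁ is the incident medium (polycarbonate).
n₂ = n₁ tan θ_B = 1.587 × tan 42.65° = 1.462.

n ≈ 1.462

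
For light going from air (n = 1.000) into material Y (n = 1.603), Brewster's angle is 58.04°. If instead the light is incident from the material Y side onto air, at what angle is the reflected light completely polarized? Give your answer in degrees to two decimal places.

θ_B' ≈ 31.96°

tan θ_B' = n₁/n₂ = 1/tan θ_B, so θ_B' = 90° − θ_B.
θ_B' = 90° − 58.04° = 31.96°.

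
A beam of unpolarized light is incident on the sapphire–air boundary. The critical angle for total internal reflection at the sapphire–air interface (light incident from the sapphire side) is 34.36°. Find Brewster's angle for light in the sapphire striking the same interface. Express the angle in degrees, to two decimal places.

At the critical angle sin θ_c = n₂/n₁, giving n₂/n₁ = sin 34.36° = 0.5644.
Then tan θ_B = n₂/n₁ = 0.5644, so θ_B = arctan 0.5644 = 29.44°.

θ_B ≈ 29.44°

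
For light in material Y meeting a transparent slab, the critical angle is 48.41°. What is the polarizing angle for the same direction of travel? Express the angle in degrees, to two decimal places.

sin θ_c = n₂/n₁, so n₂/n₁ = sin 48.41° = 0.7479.
Brewster: tan θ_B = n₂/n₁ = 0.7479.
θ_B = arctan(0.7479) = 36.79°.

θ_B ≈ 36.79°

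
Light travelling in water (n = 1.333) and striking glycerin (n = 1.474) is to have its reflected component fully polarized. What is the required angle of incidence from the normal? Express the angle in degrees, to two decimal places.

θ_B ≈ 47.88°

Here n₂/n₁ = 1.474/1.333 = 1.1058, and Brewster's law gives tan θ_B = n₂/n₁.
θ_B = arctan(1.1058) = 47.88°.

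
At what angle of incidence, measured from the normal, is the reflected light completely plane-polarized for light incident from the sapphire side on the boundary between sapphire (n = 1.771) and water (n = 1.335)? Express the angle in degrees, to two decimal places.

tan θ_B = n₂/n₁ = 1.335/1.771 = 0.7538.
So θ_B = arctan 0.7538 = 37.01°.

θ_B ≈ 37.01°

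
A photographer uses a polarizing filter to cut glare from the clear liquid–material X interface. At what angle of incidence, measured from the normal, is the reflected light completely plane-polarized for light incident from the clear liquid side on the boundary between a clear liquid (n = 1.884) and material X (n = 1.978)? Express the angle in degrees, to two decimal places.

Here n₂/n₁ = 1.978/1.884 = 1.0499, and Brewster's law gives tan θ_B = n₂/n₁. Taking the arctangent, θ_B = 46.39°.

θ_B ≈ 46.39°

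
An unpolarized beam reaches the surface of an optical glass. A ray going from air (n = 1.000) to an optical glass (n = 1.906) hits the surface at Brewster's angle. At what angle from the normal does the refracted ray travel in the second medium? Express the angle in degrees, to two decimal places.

θ_t ≈ 27.68°

First find Brewster's angle: tan θ_B = 1.906/1.000 = 1.9060, giving θ_B = 62.32°.
The refracted ray is perpendicular to the reflected ray, so θ_t = 90° − θ_B = 27.68°.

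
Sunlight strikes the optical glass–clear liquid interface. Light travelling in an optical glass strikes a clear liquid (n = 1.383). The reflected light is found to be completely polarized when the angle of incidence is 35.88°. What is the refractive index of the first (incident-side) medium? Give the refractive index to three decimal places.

n ≈ 1.912

Full polarization of the reflected beam means tan θ_B = n₂/n₁, where n₁ is the incident medium (an optical glass).
n₁ = n₂ / tan θ_B = 1.383 / tan 35.88° = 1.912.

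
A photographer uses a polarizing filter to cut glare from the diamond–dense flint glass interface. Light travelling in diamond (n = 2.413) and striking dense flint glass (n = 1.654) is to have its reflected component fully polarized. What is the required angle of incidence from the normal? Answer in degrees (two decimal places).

At Brewster's angle the reflected and refracted rays are perpendicular, which with Snell's law gives tan θ_B = n₂/n₁.
Brewster's condition: tan θ_B = n₂/n₁ = 1.654/2.413 = 0.6855. Taking the arctangent, θ_B = 34.43°.

θ_B ≈ 34.43°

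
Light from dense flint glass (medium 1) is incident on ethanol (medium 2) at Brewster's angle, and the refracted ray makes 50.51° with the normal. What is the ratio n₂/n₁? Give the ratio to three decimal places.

θ_B + θ_t = 90°, so θ_B = 90° − 50.51° = 39.49°.
Then n₂/n₁ = tan θ_B = tan 39.49° = 0.824.

n₂/n₁ ≈ 0.824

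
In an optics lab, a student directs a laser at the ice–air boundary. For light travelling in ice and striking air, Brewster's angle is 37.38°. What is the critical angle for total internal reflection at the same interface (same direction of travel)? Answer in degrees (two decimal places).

θ_c ≈ 49.82°

n₂/n₁ = tan 37.38° = 0.7640; the critical angle satisfies sin θ_c = n₂/n₁.
θ_c = arcsin(0.7640) = 49.82°.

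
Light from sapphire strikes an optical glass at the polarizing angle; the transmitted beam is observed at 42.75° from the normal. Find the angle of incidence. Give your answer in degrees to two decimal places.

θ_B ≈ 47.25°

At Brewster's angle the reflected and refracted rays are perpendicular, so θ_B + θ_t = 90°.
θ_B = 90° − 42.75° = 47.25°.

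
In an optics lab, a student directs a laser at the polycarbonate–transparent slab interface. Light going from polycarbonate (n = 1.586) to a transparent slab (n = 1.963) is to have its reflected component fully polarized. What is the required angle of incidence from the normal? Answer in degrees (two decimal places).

θ_B ≈ 51.06°

tan θ_B = n₂/n₁ = 1.963/1.586 = 1.2377. Taking the arctangent, θ_B = 51.06°.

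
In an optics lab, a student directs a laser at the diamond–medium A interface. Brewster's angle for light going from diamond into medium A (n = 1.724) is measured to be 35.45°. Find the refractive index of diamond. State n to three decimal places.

n ≈ 2.421

Brewster's law: tan θ_B = n₂/n₁ (light incident in diamond, refracted into medium A).
n₁ = n₂ / tan θ_B = 1.724 / tan 35.45° = 2.421.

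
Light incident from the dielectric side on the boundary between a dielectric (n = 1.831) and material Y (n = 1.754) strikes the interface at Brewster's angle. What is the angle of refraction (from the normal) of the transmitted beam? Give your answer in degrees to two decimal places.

θ_t ≈ 46.23°

First find Brewster's angle: tan θ_B = 1.754/1.831 = 0.9579, giving θ_B = 43.77°.
The refracted ray is perpendicular to the reflected ray, so θ_t = 90° − θ_B = 46.23°.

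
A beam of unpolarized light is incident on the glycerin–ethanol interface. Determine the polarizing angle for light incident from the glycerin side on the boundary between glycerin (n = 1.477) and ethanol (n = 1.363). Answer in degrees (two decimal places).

At Brewster's angle the reflected and refracted rays are perpendicular, which with Snell's law gives tan θ_B = n₂/n₁.
tan θ_B = n₂/n₁ = 1.363/1.477 = 0.9228. Taking the arctangent, θ_B = 42.70°.

θ_B ≈ 42.70°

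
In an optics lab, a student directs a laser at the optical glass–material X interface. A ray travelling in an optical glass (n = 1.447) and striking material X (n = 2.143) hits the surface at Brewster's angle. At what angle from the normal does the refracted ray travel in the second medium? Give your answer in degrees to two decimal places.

θ_t ≈ 34.03°

First find Brewster's angle: tan θ_B = 2.143/1.447 = 1.4810, giving θ_B = 55.97°.
Since θ_B + θ_t = 90° at Brewster incidence, θ_t = 90° − 55.97° = 34.03°.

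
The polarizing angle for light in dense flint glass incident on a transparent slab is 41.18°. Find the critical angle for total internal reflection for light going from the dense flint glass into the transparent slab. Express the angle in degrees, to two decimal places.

From Brewster, n₂/n₁ = tan θ_B = tan 41.18° = 0.8748.
Then sin θ_c = n₂/n₁ = 0.8748, so θ_c = arcsin 0.8748 = 61.02°.

θ_c ≈ 61.02°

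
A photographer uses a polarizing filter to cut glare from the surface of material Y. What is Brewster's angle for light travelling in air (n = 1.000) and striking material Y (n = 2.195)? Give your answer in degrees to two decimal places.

The reflected p-component vanishes when tan θ_B = n₂/n₁.
tan θ_B = n₂/n₁ = 2.195/1.000 = 2.1950.
So θ_B = arctan 2.1950 = 65.51°.

θ_B ≈ 65.51°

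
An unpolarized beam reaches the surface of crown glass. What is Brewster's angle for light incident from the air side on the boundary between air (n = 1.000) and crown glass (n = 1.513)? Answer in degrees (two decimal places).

tan θ_B = n₂/n₁ = 1.513/1.000 = 1.5130. Taking the arctangent, θ_B = 56.54°.

θ_B ≈ 56.54°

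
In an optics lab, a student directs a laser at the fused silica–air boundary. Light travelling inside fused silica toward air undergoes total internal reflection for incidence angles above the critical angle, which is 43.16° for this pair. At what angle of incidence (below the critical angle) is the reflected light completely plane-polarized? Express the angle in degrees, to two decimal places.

θ_B ≈ 34.37°

n₂/n₁ = sin θ_c = sin 43.16° = 0.6840.
tan θ_B equals the same ratio, so θ_B = arctan(0.6840) = 34.37°.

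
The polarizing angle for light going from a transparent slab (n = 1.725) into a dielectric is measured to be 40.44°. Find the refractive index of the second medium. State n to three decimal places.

n ≈ 1.470

Full polarization of the reflected beam means tan θ_B = n₂/n₁, where n₁ is the incident medium (a transparent slab).
n₂ = n₁ tan θ_B = 1.725 × tan 40.44° = 1.470.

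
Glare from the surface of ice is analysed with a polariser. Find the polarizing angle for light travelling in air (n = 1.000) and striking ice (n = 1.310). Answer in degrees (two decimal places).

θ_B ≈ 52.64°

Here n₂/n₁ = 1.310/1.000 = 1.3100, and Brewster's law gives tan θ_B = n₂/n₁. Taking the arctangent, θ_B = 52.64°.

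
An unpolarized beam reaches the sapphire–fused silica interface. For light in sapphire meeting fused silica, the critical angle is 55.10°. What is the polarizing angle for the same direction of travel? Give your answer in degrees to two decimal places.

n₂/n₁ = sin θ_c = sin 55.10° = 0.8202.
tan θ_B equals the same ratio, so θ_B = arctan(0.8202) = 39.36°.

θ_B ≈ 39.36°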